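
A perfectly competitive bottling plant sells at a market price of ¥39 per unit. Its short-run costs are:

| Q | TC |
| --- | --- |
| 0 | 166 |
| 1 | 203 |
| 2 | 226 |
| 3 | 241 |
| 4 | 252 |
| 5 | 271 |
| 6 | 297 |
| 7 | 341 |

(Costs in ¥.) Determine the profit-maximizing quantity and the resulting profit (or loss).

Q = 6; profit = -¥63

Compute π = P·Q − TC at each output: Q=0: -166; Q=1: -164; Q=2: -148; Q=3: -124; Q=4: -96; Q=5: -76; Q=6: -63; Q=7: -68.
Profit is maximized at Q = 6. AVC there is 131/6 = ¥21.83 ≤ P, so producing beats shutting down (which would give -¥166).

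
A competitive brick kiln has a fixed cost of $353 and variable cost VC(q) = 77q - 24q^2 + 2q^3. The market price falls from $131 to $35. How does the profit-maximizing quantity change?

AVC = 77 - 24q + 2q^2, minimized at q = 6 where min AVC = $5. MC = 77 - 48q + 6q^2.
At P = $131 ≥ min AVC, set P = MC on the rising branch: q = 9.
At P = $35 ≥ min AVC, set P = MC: q = 7. The firm stays open but cuts output.

Output falls from 9 to 7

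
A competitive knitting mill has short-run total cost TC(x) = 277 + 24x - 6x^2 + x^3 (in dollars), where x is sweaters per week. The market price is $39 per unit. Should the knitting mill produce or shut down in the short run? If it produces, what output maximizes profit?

Strip out fixed cost: VC = 24x - 6x^2 + x^3. Then AVC = 24 - 6x + x^2 and MC = 24 - 12x + 3x^2.
AVC hits its minimum where MC = AVC, at x = 3, giving min AVC = 24 - 6·3 + 3^2 = $15.
Since P = $39 ≥ min AVC = $15, price covers variable cost and the firm should produce.
Solving P = MC: -15 - 12x + 3x^2 = 0 ⇒ x = -1 or 5. On the upward-sloping branch, x* = 5.
Check: AVC at x = 5 is $19 ≤ P, so revenue covers variable cost.
Profit = P·x − TC = 39·5 − 372 = -$177, a loss, but smaller than the $277 fixed cost the firm would lose by shutting down.

Produce at x = 5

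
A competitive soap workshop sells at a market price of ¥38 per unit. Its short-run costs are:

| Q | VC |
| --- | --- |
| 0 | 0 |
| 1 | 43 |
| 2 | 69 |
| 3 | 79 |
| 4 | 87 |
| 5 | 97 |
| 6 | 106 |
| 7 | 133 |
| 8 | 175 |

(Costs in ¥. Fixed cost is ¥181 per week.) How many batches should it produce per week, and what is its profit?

Tabulate TR − TC: Q=0: -181; Q=1: -186; Q=2: -174; Q=3: -146; Q=4: -116; Q=5: -88; Q=6: -59; Q=7: -48; Q=8: -52.
Profit is maximized at Q = 7. AVC there is 133/7 = ¥19 ≤ P, so producing beats shutting down (which would give -¥181).

Q = 7; profit = -¥48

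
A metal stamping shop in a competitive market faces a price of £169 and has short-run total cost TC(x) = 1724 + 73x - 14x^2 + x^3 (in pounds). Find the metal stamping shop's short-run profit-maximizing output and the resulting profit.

Profit = -£284 at x = 12

AVC = 73 - 14x + x^2; min AVC = £24 at x = 7. Since P = £169 ≥ min AVC, the firm produces.
MC = 73 - 28x + 3x^2. Setting P = MC and taking the root on the rising branch gives x* = 12.
TR = 169·12 = 2028. TC = 1724 + 588 = 2312. Profit = 2028 − 2312 = -£284.
Shutting down would mean losing the fixed cost of £1724, so operating at a loss of £284 is better by £1440.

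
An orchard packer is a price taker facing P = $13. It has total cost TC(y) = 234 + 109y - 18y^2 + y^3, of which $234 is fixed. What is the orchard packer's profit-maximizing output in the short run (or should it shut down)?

Variable cost is VC = 109y - 18y^2 + y^3, so AVC = VC/y = 109 - 18y + y^2 and MC = dTC/dy = 109 - 36y + 3y^2.
AVC is minimized where dAVC/dy = -18 + 2y = 0, at y = 9; min AVC = 109 - 18·9 + 9^2 = $28.
Since P = $13 < min AVC = $28, price fails to cover variable cost at any output.
Best response: produce nothing and absorb the $234 fixed cost.

Shut down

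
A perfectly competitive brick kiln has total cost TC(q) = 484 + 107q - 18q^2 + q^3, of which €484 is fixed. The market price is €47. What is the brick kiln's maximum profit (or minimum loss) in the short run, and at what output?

Profit = -€284 at q = 10

AVC = 107 - 18q + q^2 has its minimum €26 at q = 9; price €47 clears that bar, so the firm operates.
With MC = 107 - 36q + 3q^2, P = MC on the upward-sloping part at q* = 10.
TR = 47·10 = 470. TC = 484 + 270 = 754. Profit = 470 − 754 = -€284.
That loss of €284 beats the €484 the firm would lose by shutting down; producing recovers €200 of fixed cost.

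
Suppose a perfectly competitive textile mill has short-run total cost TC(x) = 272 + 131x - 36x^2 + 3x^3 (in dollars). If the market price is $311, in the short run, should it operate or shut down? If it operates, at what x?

Produce at x = 10

From TC, MC = TC'(x) = 131 - 72x + 9x^2 and AVC = VC/x = 131 - 36x + 3x^2.
AVC hits its minimum where MC = AVC, at x = 6, giving min AVC = 131 - 36·6 + 3·6^2 = $23.
P = $311 exceeds min AVC = $23, so the firm stays open.
P = MC gives -180 - 72x + 9x^2 = 0, with roots -2 and 10. Take the larger (rising MC): x* = 10.
Check: AVC at x = 10 is $71 ≤ P, so revenue covers variable cost.
Profit = P·x − TC = 311·10 − 982 = $2128.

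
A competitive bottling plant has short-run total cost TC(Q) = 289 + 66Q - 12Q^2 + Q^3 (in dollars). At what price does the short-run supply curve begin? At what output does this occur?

$30 per unit, at Q = 6

Short-run supply begins at min AVC. From VC = 66Q - 12Q^2 + Q^3, AVC = 66 - 12Q + Q^2.
At the minimum of AVC, MC = AVC. MC = 66 - 24Q + 3Q^2; setting MC = AVC gives 2Q^2 - 12Q = 0, so Q = 6. min AVC = 30.
So the shutdown price is $30.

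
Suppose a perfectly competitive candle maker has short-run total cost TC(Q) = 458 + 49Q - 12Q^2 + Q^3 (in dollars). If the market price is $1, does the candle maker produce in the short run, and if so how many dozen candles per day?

Shut down

Variable cost is VC = 49Q - 12Q^2 + Q^3, so AVC = VC/Q = 49 - 12Q + Q^2 and MC = dTC/dQ = 49 - 24Q + 3Q^2.
AVC hits its minimum where MC = AVC, at Q = 6, giving min AVC = 49 - 12·6 + 6^2 = $13.
With P < min AVC ($1 < $13), every unit sold adds to the loss.
Shutting down limits the loss to fixed cost, $458.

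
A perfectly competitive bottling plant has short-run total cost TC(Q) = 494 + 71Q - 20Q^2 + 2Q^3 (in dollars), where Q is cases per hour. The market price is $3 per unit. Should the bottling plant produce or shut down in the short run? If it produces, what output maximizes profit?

Strip out fixed cost: VC = 71Q - 20Q^2 + 2Q^3. Then AVC = 71 - 20Q + 2Q^2 and MC = 71 - 40Q + 6Q^2.
The AVC parabola has its vertex at Q = 20/4 = 5, where AVC = 71 - 20·5 + 2·5^2 = $21.
Since P = $3 < min AVC = $21, price fails to cover variable cost at any output.
Shutting down limits the loss to fixed cost, $494.

Shut down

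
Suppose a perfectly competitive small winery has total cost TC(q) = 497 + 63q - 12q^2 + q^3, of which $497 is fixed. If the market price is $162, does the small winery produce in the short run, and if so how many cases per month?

Produce at q = 11

From TC, MC = TC'(q) = 63 - 24q + 3q^2 and AVC = VC/q = 63 - 12q + q^2.
The AVC parabola has its vertex at q = 12/2 = 6, where AVC = 63 - 12·6 + 6^2 = $27.
Because $162 ≥ $27, revenue can cover variable cost; the firm operates.
P = MC gives -99 - 24q + 3q^2 = 0, with roots -3 and 11. Take the larger (rising MC): q* = 11.
Check: AVC at q = 11 is $52 ≤ P, so revenue covers variable cost.
Profit = P·q − TC = 162·11 − 1069 = $713.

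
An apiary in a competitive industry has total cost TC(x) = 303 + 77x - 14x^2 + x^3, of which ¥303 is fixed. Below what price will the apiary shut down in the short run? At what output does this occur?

¥28 per unit, at x = 7

The shutdown price is the minimum of AVC. VC = 77x - 14x^2 + x^3, so AVC = 77 - 14x + x^2.
At the minimum of AVC, MC = AVC. MC = 77 - 28x + 3x^2; setting MC = AVC gives 2x^2 - 14x = 0, so x = 7. min AVC = 28.
For P < ¥28 the firm produces nothing.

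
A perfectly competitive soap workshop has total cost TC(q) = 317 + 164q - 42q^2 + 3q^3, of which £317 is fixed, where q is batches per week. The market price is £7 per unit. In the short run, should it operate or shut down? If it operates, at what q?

Strip out fixed cost: VC = 164q - 42q^2 + 3q^3. Then AVC = 164 - 42q + 3q^2 and MC = 164 - 84q + 9q^2.
The AVC parabola has its vertex at q = 42/6 = 7, where AVC = 164 - 42·7 + 3·7^2 = £17.
Since P = £7 < min AVC = £17, price fails to cover variable cost at any output.
Shutting down limits the loss to fixed cost, £317.

Shut down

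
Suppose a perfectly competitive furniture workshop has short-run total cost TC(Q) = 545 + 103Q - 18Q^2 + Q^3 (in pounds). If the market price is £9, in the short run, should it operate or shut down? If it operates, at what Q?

Shut down

From TC, MC = TC'(Q) = 103 - 36Q + 3Q^2 and AVC = VC/Q = 103 - 18Q + Q^2.
AVC hits its minimum where MC = AVC, at Q = 9, giving min AVC = 103 - 18·9 + 9^2 = £22.
Since P = £9 < min AVC = £22, price fails to cover variable cost at any output.
Best response: produce nothing and absorb the £545 fixed cost.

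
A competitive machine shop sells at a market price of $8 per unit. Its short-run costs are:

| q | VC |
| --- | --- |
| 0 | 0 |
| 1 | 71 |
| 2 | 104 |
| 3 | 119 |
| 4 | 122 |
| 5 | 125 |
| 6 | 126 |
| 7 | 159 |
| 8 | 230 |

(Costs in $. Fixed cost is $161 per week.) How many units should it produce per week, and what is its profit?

Tabulate TR − TC: q=0: -161; q=1: -224; q=2: -249; q=3: -256; q=4: -251; q=5: -246; q=6: -239; q=7: -264; q=8: -327.
Profit is highest at q = 0. Equivalently, the lowest AVC in the table is 126/6 ≈ $21 at q = 6, and P = $8 falls below it — price never covers variable cost, so the firm shuts down and loses only its fixed cost.

q = 0 (shut down); profit = -$161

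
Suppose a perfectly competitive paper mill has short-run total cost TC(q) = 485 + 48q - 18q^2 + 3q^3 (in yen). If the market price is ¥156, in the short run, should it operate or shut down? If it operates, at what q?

Produce at q = 6

Strip out fixed cost: VC = 48q - 18q^2 + 3q^3. Then AVC = 48 - 18q + 3q^2 and MC = 48 - 36q + 9q^2.
The AVC parabola has its vertex at q = 18/6 = 3, where AVC = 48 - 18·3 + 3·3^2 = ¥21.
Since P = ¥156 ≥ min AVC = ¥21, price covers variable cost and the firm should produce.
Solving P = MC: -108 - 36q + 9q^2 = 0 ⇒ q = -2 or 6. On the upward-sloping branch, q* = 6.
Check: AVC at q = 6 is ¥48 ≤ P, so revenue covers variable cost.
Profit = P·q − TC = 156·6 − 773 = ¥163.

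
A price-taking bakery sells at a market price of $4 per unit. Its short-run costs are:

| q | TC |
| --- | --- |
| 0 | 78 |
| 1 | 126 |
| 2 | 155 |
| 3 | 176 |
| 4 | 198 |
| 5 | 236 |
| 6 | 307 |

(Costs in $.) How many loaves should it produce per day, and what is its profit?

q = 0 (shut down); profit = -$78

Compute π = P·q − TC at each output: q=0: -78; q=1: -122; q=2: -147; q=3: -164; q=4: -182; q=5: -216; q=6: -283.
Profit is highest at q = 0. Equivalently, the lowest AVC in the table is 120/4 ≈ $30 at q = 4, and P = $4 falls below it — price never covers variable cost, so the firm shuts down and loses only its fixed cost.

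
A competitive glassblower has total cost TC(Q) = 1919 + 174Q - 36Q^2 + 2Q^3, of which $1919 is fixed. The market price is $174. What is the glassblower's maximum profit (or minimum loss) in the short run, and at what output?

AVC = 174 - 36Q + 2Q^2 has its minimum $12 at Q = 9; price $174 clears that bar, so the firm operates.
With MC = 174 - 72Q + 6Q^2, P = MC on the upward-sloping part at Q* = 12.
TR = 174·12 = 2088. TC = 1919 + 360 = 2279. Profit = 2088 − 2279 = -$191.
Shutting down would mean losing the fixed cost of $1919, so operating at a loss of $191 is better by $1728.

Profit = -$191 at Q = 12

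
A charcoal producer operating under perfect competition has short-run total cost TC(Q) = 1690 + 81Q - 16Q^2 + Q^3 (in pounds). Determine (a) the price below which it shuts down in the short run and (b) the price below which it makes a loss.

Shutdown price = £17; break-even price = £172

Shutdown price = min AVC. AVC = 81 - 16Q + Q^2, with vertex at Q = 8 and minimum £17.
ATC = 1690/Q + 81 - 16Q + Q^2. Setting dATC/dQ = −1690/Q^2 − 16 + 2Q = 0 gives Q = 13 (since 2·13^3 − 16·13^2 = 1690).
min ATC = 1690/13 + 81 − 16·13 + 13^2 = £172. That is the break-even price.
For £17 ≤ P < £172 the firm produces at a loss; below £17 it shuts down.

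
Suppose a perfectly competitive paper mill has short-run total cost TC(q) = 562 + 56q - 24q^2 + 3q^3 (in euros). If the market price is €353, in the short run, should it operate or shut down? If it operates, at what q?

From TC, MC = TC'(q) = 56 - 48q + 9q^2 and AVC = VC/q = 56 - 24q + 3q^2.
The AVC parabola has its vertex at q = 24/6 = 4, where AVC = 56 - 24·4 + 3·4^2 = €8.
P = €353 exceeds min AVC = €8, so the firm stays open.
P = MC gives -297 - 48q + 9q^2 = 0, with roots -11/3 and 9. Take the larger (rising MC): q* = 9.
Check: AVC at q = 9 is €83 ≤ P, so revenue covers variable cost.
Profit = P·q − TC = 353·9 − 1309 = €1868.

Produce at q = 9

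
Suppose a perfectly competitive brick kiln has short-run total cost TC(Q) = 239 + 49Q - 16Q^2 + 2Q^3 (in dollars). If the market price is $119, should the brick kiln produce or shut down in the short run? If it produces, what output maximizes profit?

From TC, MC = TC'(Q) = 49 - 32Q + 6Q^2 and AVC = VC/Q = 49 - 16Q + 2Q^2.
The AVC parabola has its vertex at Q = 16/4 = 4, where AVC = 49 - 16·4 + 2·4^2 = $17.
Because $119 ≥ $17, revenue can cover variable cost; the firm operates.
Solving P = MC: -70 - 32Q + 6Q^2 = 0 ⇒ Q = -5/3 or 7. On the upward-sloping branch, Q* = 7.
Check: AVC at Q = 7 is $35 ≤ P, so revenue covers variable cost.
Profit = P·Q − TC = 119·7 − 484 = $349.

Produce at Q = 7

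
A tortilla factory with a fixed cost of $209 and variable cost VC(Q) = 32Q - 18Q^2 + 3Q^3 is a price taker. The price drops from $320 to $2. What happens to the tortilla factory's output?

MC = 32 - 36Q + 9Q^2; the shutdown threshold is min AVC = $5 (at Q = 3).
With P = $320 above the shutdown price, P = MC gives Q = 8.
At P = $2 < min AVC = $5, price no longer covers variable cost at any output, so the firm shuts down: Q = 0.

Output falls from 8 to 0 (the firm shuts down)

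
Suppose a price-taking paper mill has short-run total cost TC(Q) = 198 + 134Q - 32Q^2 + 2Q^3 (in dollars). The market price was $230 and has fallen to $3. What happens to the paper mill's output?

Output falls from 12 to 0 (the firm shuts down)

MC = 134 - 64Q + 6Q^2; the shutdown threshold is min AVC = $6 (at Q = 8).
At P = $230 ≥ min AVC, set P = MC on the rising branch: Q = 12.
At P = $3 < min AVC = $6, price no longer covers variable cost at any output, so the firm shuts down: Q = 0.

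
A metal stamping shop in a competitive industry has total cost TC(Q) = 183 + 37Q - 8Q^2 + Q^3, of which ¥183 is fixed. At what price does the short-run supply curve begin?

¥21 per unit

Short-run supply begins at min AVC. From VC = 37Q - 8Q^2 + Q^3, AVC = 37 - 8Q + Q^2.
dAVC/dQ = -8 + 2Q = 0 gives Q = 4. min AVC = 37 - 8·4 + 4^2 = 21.
So the shutdown price is ¥21.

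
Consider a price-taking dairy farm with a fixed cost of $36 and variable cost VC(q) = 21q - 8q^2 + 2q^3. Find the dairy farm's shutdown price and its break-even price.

Shutdown price = min AVC. AVC = 21 - 8q + 2q^2, with vertex at q = 2 and minimum $13.
ATC = 36/q + 21 - 8q + 2q^2. Setting dATC/dq = −36/q^2 − 8 + 4q = 0 gives q = 3 (since 4·3^3 − 8·3^2 = 36).
min ATC = 36/3 + 21 − 8·3 + 2·3^2 = $27. That is the break-even price.
For $13 ≤ P < $27 the firm produces at a loss; below $13 it shuts down.

Shutdown price = $13; break-even price = $27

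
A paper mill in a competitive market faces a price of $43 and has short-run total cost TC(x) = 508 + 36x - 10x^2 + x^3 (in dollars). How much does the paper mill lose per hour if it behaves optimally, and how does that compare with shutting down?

AVC = 36 - 10x + x^2; min AVC = $11 at x = 5. Since P = $43 ≥ min AVC, the firm produces.
With MC = 36 - 20x + 3x^2, P = MC on the upward-sloping part at x* = 7.
TR = 43·7 = 301. TC = 508 + 105 = 613. Profit = 301 − 613 = -$312.
That loss of $312 beats the $508 the firm would lose by shutting down; producing recovers $196 of fixed cost.

Profit = -$312 at x = 7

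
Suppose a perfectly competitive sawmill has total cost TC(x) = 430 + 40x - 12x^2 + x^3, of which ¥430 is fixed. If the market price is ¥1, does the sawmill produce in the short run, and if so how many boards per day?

Strip out fixed cost: VC = 40x - 12x^2 + x^3. Then AVC = 40 - 12x + x^2 and MC = 40 - 24x + 3x^2.
The AVC parabola has its vertex at x = 12/2 = 6, where AVC = 40 - 12·6 + 6^2 = ¥4.
Since P = ¥1 < min AVC = ¥4, price fails to cover variable cost at any output.
Shutting down limits the loss to fixed cost, ¥430.

Shut down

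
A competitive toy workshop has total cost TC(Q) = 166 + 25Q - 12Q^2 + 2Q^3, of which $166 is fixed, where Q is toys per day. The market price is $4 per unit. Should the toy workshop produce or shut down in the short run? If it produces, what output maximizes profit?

Variable cost is VC = 25Q - 12Q^2 + 2Q^3, so AVC = VC/Q = 25 - 12Q + 2Q^2 and MC = dTC/dQ = 25 - 24Q + 6Q^2.
The AVC parabola has its vertex at Q = 12/4 = 3, where AVC = 25 - 12·3 + 2·3^2 = $7.
P = $4 lies below min AVC = $7; no output level covers variable cost.
Best response: produce nothing and absorb the $166 fixed cost.

Shut down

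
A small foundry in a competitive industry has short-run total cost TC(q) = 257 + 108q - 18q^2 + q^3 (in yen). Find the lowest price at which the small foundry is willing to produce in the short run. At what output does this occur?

Short-run supply begins at min AVC. From VC = 108q - 18q^2 + q^3, AVC = 108 - 18q + q^2.
At the minimum of AVC, MC = AVC. MC = 108 - 36q + 3q^2; setting MC = AVC gives 2q^2 - 18q = 0, so q = 9. min AVC = 27.
For P < ¥27 the firm produces nothing.

¥27 per unit, at q = 9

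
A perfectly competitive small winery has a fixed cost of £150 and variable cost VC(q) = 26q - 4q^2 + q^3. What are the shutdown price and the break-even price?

Shutdown price = £22; break-even price = £61

Shutdown price = min AVC. AVC = 26 - 4q + q^2, with vertex at q = 2 and minimum £22.
ATC = 150/q + 26 - 4q + q^2. Setting dATC/dq = −150/q^2 − 4 + 2q = 0 gives q = 5 (since 2·5^3 − 4·5^2 = 150).
min ATC = 150/5 + 26 − 4·5 + 5^2 = £61. That is the break-even price.
For £22 ≤ P < £61 the firm produces at a loss; below £22 it shuts down.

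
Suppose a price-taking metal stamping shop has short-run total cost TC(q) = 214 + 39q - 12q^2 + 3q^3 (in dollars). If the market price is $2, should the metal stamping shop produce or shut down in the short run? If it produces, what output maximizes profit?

From TC, MC = TC'(q) = 39 - 24q + 9q^2 and AVC = VC/q = 39 - 12q + 3q^2.
AVC is minimized where dAVC/dq = -12 + 6q = 0, at q = 2; min AVC = 39 - 12·2 + 3·2^2 = $27.
P = $2 lies below min AVC = $27; no output level covers variable cost.
Shutting down limits the loss to fixed cost, $214.

Shut down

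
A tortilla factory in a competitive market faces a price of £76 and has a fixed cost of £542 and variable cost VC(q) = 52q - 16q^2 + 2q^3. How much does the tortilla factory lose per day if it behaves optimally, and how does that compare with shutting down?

Profit = -£254 at q = 6

AVC = 52 - 16q + 2q^2 has its minimum £20 at q = 4; price £76 clears that bar, so the firm operates.
With MC = 52 - 32q + 6q^2, P = MC on the upward-sloping part at q* = 6.
TR = 76·6 = 456. TC = 542 + 168 = 710. Profit = 456 − 710 = -£254.
Shutting down would mean losing the fixed cost of £542, so operating at a loss of £254 is better by £288.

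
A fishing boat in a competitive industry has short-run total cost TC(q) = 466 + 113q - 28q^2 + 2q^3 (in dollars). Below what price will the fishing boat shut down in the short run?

$15 per unit

The shutdown price is the minimum of AVC. VC = 113q - 28q^2 + 2q^3, so AVC = 113 - 28q + 2q^2.
dAVC/dq = -28 + 4q = 0 gives q = 7. min AVC = 113 - 28·7 + 2·7^2 = 15.
For P < $15 the firm produces nothing.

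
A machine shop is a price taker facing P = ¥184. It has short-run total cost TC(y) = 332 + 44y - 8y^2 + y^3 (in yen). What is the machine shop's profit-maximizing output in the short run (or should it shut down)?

Variable cost is VC = 44y - 8y^2 + y^3, so AVC = VC/y = 44 - 8y + y^2 and MC = dTC/dy = 44 - 16y + 3y^2.
AVC hits its minimum where MC = AVC, at y = 4, giving min AVC = 44 - 8·4 + 4^2 = ¥28.
Because ¥184 ≥ ¥28, revenue can cover variable cost; the firm operates.
Solving P = MC: -140 - 16y + 3y^2 = 0 ⇒ y = -14/3 or 10. On the upward-sloping branch, y* = 10.
Check: AVC at y = 10 is ¥64 ≤ P, so revenue covers variable cost.
Profit = P·y − TC = 184·10 − 972 = ¥868.

Produce at y = 10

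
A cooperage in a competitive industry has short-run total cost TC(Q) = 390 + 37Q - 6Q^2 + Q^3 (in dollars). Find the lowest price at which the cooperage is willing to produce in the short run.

Short-run supply begins at min AVC. From VC = 37Q - 6Q^2 + Q^3, AVC = 37 - 6Q + Q^2.
At the minimum of AVC, MC = AVC. MC = 37 - 12Q + 3Q^2; setting MC = AVC gives 2Q^2 - 6Q = 0, so Q = 3. min AVC = 28.
For P < $28 the firm produces nothing.

$28 per unit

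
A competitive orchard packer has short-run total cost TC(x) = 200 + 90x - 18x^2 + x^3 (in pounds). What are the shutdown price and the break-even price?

AVC = 90 - 18x + x^2; minimized at x = 9, giving min AVC = £9. That is the shutdown price.
ATC = 200/x + 90 - 18x + x^2. Setting dATC/dx = −200/x^2 − 18 + 2x = 0 gives x = 10 (since 2·10^3 − 18·10^2 = 200).
min ATC = 200/10 + 90 − 18·10 + 10^2 = £30. That is the break-even price.
For £9 ≤ P < £30 the firm produces at a loss; below £9 it shuts down.

Shutdown price = £9; break-even price = £30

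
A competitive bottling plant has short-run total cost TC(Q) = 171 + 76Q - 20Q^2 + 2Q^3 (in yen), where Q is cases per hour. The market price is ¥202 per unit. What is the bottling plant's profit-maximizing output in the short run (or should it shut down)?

Variable cost is VC = 76Q - 20Q^2 + 2Q^3, so AVC = VC/Q = 76 - 20Q + 2Q^2 and MC = dTC/dQ = 76 - 40Q + 6Q^2.
AVC is minimized where dAVC/dQ = -20 + 4Q = 0, at Q = 5; min AVC = 76 - 20·5 + 2·5^2 = ¥26.
Since P = ¥202 ≥ min AVC = ¥26, price covers variable cost and the firm should produce.
Solving P = MC: -126 - 40Q + 6Q^2 = 0 ⇒ Q = -7/3 or 9. On the upward-sloping branch, Q* = 9.
Check: AVC at Q = 9 is ¥58 ≤ P, so revenue covers variable cost.
Profit = P·Q − TC = 202·9 − 693 = ¥1125.

Produce at Q = 9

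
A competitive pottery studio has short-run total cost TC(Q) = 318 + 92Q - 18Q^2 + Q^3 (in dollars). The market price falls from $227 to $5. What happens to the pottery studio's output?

Output falls from 15 to 0 (the firm shuts down)

AVC = 92 - 18Q + Q^2, minimized at Q = 9 where min AVC = $11. MC = 92 - 36Q + 3Q^2.
At P = $227 ≥ min AVC, set P = MC on the rising branch: Q = 15.
At P = $5 < min AVC = $11, price no longer covers variable cost at any output, so the firm shuts down: Q = 0.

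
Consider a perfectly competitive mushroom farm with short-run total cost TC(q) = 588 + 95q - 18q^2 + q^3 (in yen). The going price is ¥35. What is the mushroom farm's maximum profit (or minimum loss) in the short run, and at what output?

AVC = 95 - 18q + q^2; min AVC = ¥14 at q = 9. Since P = ¥35 ≥ min AVC, the firm produces.
With MC = 95 - 36q + 3q^2, P = MC on the upward-sloping part at q* = 10.
TR = 35·10 = 350. TC = 588 + 150 = 738. Profit = 350 − 738 = -¥388.
By producing, the firm covers all variable cost plus ¥200 of fixed cost; shutting down would lose the full ¥588.

Profit = -¥388 at q = 10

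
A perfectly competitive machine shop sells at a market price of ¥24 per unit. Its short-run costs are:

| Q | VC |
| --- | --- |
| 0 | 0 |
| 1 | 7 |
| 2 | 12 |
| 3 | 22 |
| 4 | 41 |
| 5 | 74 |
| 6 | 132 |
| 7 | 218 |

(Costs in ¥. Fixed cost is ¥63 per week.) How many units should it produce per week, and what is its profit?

Tabulate TR − TC: Q=0: -63; Q=1: -46; Q=2: -27; Q=3: -13; Q=4: -8; Q=5: -17; Q=6: -51; Q=7: -113.
Profit is maximized at Q = 4. AVC there is 41/4 = ¥10.25 ≤ P, so producing beats shutting down (which would give -¥63).

Q = 4; profit = -¥8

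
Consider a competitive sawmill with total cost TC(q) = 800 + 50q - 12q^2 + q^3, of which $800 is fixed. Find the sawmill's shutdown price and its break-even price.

Shutdown price = $14; break-even price = $110

AVC = 50 - 12q + q^2; minimized at q = 6, giving min AVC = $14. That is the shutdown price.
ATC = 800/q + 50 - 12q + q^2. Setting dATC/dq = −800/q^2 − 12 + 2q = 0 gives q = 10 (since 2·10^3 − 12·10^2 = 800).
min ATC = 800/10 + 50 − 12·10 + 10^2 = $110. That is the break-even price.
Between these two prices the firm operates at a loss; above $110 it earns a profit.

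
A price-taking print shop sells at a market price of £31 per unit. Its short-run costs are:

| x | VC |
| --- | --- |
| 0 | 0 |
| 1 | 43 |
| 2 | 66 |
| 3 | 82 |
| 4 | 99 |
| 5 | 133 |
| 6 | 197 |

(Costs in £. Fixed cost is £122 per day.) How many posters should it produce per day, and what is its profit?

x = 4; profit = -£97

Tabulate TR − TC: x=0: -122; x=1: -134; x=2: -126; x=3: -111; x=4: -97; x=5: -100; x=6: -133.
Profit is maximized at x = 4. AVC there is 99/4 = £24.75 ≤ P, so producing beats shutting down (which would give -£122).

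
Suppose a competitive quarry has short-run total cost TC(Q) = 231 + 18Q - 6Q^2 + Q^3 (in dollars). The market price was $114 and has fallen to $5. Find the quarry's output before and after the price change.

Output falls from 8 to 0 (the firm shuts down)

MC = 18 - 12Q + 3Q^2; the shutdown threshold is min AVC = $9 (at Q = 3).
With P = $114 above the shutdown price, P = MC gives Q = 8.
At P = $5 < min AVC = $9, price no longer covers variable cost at any output, so the firm shuts down: Q = 0.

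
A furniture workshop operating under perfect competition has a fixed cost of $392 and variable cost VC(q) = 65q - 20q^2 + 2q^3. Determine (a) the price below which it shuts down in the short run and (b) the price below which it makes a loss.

AVC = 65 - 20q + 2q^2; minimized at q = 5, giving min AVC = $15. That is the shutdown price.
ATC = 392/q + 65 - 20q + 2q^2. Setting dATC/dq = −392/q^2 − 20 + 4q = 0 gives q = 7 (since 4·7^3 − 20·7^2 = 392).
min ATC = 392/7 + 65 − 20·7 + 2·7^2 = $79. That is the break-even price.
Between these two prices the firm operates at a loss; above $79 it earns a profit.

Shutdown price = $15; break-even price = $79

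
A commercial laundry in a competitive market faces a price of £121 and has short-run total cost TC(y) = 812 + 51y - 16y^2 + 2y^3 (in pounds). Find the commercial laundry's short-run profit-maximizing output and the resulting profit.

Profit = -£224 at y = 7

AVC = 51 - 16y + 2y^2 has its minimum £19 at y = 4; price £121 clears that bar, so the firm operates.
MC = 51 - 32y + 6y^2. Setting P = MC and taking the root on the rising branch gives y* = 7.
TR = 121·7 = 847. TC = 812 + 259 = 1071. Profit = 847 − 1071 = -£224.
That loss of £224 beats the £812 the firm would lose by shutting down; producing recovers £588 of fixed cost.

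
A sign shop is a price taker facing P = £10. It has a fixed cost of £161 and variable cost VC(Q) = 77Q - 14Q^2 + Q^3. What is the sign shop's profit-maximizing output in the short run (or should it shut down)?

From TC, MC = TC'(Q) = 77 - 28Q + 3Q^2 and AVC = VC/Q = 77 - 14Q + Q^2.
AVC is minimized where dAVC/dQ = -14 + 2Q = 0, at Q = 7; min AVC = 77 - 14·7 + 7^2 = £28.
With P < min AVC (£10 < £28), every unit sold adds to the loss.
Best response: produce nothing and absorb the £161 fixed cost.

Shut down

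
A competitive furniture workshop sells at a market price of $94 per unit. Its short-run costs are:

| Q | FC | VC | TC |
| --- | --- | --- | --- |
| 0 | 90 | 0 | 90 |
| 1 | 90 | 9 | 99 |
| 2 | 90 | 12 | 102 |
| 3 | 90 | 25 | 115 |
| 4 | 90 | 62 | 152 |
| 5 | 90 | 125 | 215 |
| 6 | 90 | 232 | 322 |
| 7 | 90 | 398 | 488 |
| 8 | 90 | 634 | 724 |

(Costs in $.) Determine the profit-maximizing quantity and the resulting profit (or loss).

Q = 5; profit = $255

Profit at each row (π = 94Q − TC): Q=0: -90; Q=1: -5; Q=2: 86; Q=3: 167; Q=4: 224; Q=5: 255; Q=6: 242; Q=7: 170; Q=8: 28.
Profit is maximized at Q = 5. AVC there is 125/5 = $25 ≤ P, so producing beats shutting down (which would give -$90).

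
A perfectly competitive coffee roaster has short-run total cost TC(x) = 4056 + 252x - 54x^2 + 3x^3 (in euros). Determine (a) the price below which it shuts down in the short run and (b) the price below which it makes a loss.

Shutdown price = min AVC. AVC = 252 - 54x + 3x^2, with vertex at x = 9 and minimum €9.
ATC = 4056/x + 252 - 54x + 3x^2. Setting dATC/dx = −4056/x^2 − 54 + 6x = 0 gives x = 13 (since 6·13^3 − 54·13^2 = 4056).
min ATC = 4056/13 + 252 − 54·13 + 3·13^2 = €369. That is the break-even price.
For €9 ≤ P < €369 the firm produces at a loss; below €9 it shuts down.

Shutdown price = €9; break-even price = €369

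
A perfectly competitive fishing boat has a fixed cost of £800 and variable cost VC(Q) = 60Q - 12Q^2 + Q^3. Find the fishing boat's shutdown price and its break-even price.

Shutdown price = £24; break-even price = £120

Shutdown price = min AVC. AVC = 60 - 12Q + Q^2, with vertex at Q = 6 and minimum £24.
ATC = 800/Q + 60 - 12Q + Q^2. Setting dATC/dQ = −800/Q^2 − 12 + 2Q = 0 gives Q = 10 (since 2·10^3 − 12·10^2 = 800).
min ATC = 800/10 + 60 − 12·10 + 10^2 = £120. That is the break-even price.
For £24 ≤ P < £120 the firm produces at a loss; below £24 it shuts down.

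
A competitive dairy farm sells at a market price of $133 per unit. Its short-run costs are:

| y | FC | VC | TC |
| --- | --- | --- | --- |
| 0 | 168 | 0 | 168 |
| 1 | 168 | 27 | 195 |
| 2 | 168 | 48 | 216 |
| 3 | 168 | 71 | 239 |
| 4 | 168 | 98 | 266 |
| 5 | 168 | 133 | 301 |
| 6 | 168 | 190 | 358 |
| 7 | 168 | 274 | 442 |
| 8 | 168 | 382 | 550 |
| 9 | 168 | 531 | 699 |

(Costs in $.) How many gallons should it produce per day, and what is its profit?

y = 8; profit = $514

Compute π = P·y − TC at each output: y=0: -168; y=1: -62; y=2: 50; y=3: 160; y=4: 266; y=5: 364; y=6: 440; y=7: 489; y=8: 514; y=9: 498.
Profit is maximized at y = 8. AVC there is 382/8 = $47.75 ≤ P, so producing beats shutting down (which would give -$168).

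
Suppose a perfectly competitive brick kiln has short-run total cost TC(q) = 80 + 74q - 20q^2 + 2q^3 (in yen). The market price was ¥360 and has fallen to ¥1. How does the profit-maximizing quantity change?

Output falls from 11 to 0 (the firm shuts down)

AVC = 74 - 20q + 2q^2, minimized at q = 5 where min AVC = ¥24. MC = 74 - 40q + 6q^2.
At P = ¥360 ≥ min AVC, set P = MC on the rising branch: q = 11.
At P = ¥1 < min AVC = ¥24, price no longer covers variable cost at any output, so the firm shuts down: q = 0.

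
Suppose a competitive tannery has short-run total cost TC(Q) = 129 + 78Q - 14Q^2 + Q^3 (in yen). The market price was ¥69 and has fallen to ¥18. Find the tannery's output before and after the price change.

Output falls from 9 to 0 (the firm shuts down)

AVC = 78 - 14Q + Q^2, minimized at Q = 7 where min AVC = ¥29. MC = 78 - 28Q + 3Q^2.
At P = ¥69 ≥ min AVC, set P = MC on the rising branch: Q = 9.
At P = ¥18 < min AVC = ¥29, price no longer covers variable cost at any output, so the firm shuts down: Q = 0.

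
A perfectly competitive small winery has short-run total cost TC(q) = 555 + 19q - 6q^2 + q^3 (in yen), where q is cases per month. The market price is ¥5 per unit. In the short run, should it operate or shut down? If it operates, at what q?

Shut down

Variable cost is VC = 19q - 6q^2 + q^3, so AVC = VC/q = 19 - 6q + q^2 and MC = dTC/dq = 19 - 12q + 3q^2.
The AVC parabola has its vertex at q = 6/2 = 3, where AVC = 19 - 6·3 + 3^2 = ¥10.
P = ¥5 lies below min AVC = ¥10; no output level covers variable cost.
Best response: produce nothing and absorb the ¥555 fixed cost.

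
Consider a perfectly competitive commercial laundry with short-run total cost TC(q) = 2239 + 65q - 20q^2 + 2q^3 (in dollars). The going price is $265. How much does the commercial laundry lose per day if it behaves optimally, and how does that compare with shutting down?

Profit = -$239 at q = 10

AVC = 65 - 20q + 2q^2 has its minimum $15 at q = 5; price $265 clears that bar, so the firm operates.
MC = 65 - 40q + 6q^2. Setting P = MC and taking the root on the rising branch gives q* = 10.
TR = 265·10 = 2650. TC = 2239 + 650 = 2889. Profit = 2650 − 2889 = -$239.
Shutting down would mean losing the fixed cost of $2239, so operating at a loss of $239 is better by $2000.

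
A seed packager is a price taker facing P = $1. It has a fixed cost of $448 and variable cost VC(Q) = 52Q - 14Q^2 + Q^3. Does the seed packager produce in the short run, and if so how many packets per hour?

Variable cost is VC = 52Q - 14Q^2 + Q^3, so AVC = VC/Q = 52 - 14Q + Q^2 and MC = dTC/dQ = 52 - 28Q + 3Q^2.
The AVC parabola has its vertex at Q = 14/2 = 7, where AVC = 52 - 14·7 + 7^2 = $3.
Since P = $1 < min AVC = $3, price fails to cover variable cost at any output.
Best response: produce nothing and absorb the $448 fixed cost.

Shut down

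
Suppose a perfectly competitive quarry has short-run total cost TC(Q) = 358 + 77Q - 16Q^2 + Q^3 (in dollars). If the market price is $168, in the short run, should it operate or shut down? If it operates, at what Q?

Strip out fixed cost: VC = 77Q - 16Q^2 + Q^3. Then AVC = 77 - 16Q + Q^2 and MC = 77 - 32Q + 3Q^2.
AVC is minimized where dAVC/dQ = -16 + 2Q = 0, at Q = 8; min AVC = 77 - 16·8 + 8^2 = $13.
Because $168 ≥ $13, revenue can cover variable cost; the firm operates.
Solving P = MC: -91 - 32Q + 3Q^2 = 0 ⇒ Q = -7/3 or 13. On the upward-sloping branch, Q* = 13.
Check: AVC at Q = 13 is $38 ≤ P, so revenue covers variable cost.
Profit = P·Q − TC = 168·13 − 852 = $1332.

Produce at Q = 13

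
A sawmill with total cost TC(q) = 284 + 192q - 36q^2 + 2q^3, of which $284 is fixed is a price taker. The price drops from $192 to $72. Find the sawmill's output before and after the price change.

MC = 192 - 72q + 6q^2; the shutdown threshold is min AVC = $30 (at q = 9).
At P = $192 ≥ min AVC, set P = MC on the rising branch: q = 12.
At P = $72 ≥ min AVC, set P = MC: q = 10. The firm stays open but cuts output.

Output falls from 12 to 10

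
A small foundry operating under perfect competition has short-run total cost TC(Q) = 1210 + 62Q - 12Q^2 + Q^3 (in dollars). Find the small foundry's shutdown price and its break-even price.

Shutdown price = min AVC. AVC = 62 - 12Q + Q^2, with vertex at Q = 6 and minimum $26.
ATC = 1210/Q + 62 - 12Q + Q^2. Setting dATC/dQ = −1210/Q^2 − 12 + 2Q = 0 gives Q = 11 (since 2·11^3 − 12·11^2 = 1210).
min ATC = 1210/11 + 62 − 12·11 + 11^2 = $161. That is the break-even price.
For $26 ≤ P < $161 the firm produces at a loss; below $26 it shuts down.

Shutdown price = $26; break-even price = $161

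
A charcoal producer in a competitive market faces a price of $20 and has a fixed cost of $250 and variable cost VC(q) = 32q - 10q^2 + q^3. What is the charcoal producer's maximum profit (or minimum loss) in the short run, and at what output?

AVC = 32 - 10q + q^2; min AVC = $7 at q = 5. Since P = $20 ≥ min AVC, the firm produces.
With MC = 32 - 20q + 3q^2, P = MC on the upward-sloping part at q* = 6.
TR = 20·6 = 120. TC = 250 + 48 = 298. Profit = 120 − 298 = -$178.
Shutting down would mean losing the fixed cost of $250, so operating at a loss of $178 is better by $72.

Profit = -$178 at q = 6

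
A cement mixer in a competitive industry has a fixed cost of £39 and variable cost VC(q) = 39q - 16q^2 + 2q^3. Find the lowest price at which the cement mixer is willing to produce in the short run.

£7 per unit

The firm shuts down when price falls below the minimum of average variable cost. AVC = VC/q = 39 - 16q + 2q^2.
At the minimum of AVC, MC = AVC. MC = 39 - 32q + 6q^2; setting MC = AVC gives 4q^2 - 16q = 0, so q = 4. min AVC = 7.
The firm shuts down for any P below £7.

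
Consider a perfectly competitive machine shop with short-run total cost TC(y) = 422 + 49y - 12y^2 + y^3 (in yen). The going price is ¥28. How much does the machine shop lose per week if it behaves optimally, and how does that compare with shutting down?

AVC = 49 - 12y + y^2 has its minimum ¥13 at y = 6; price ¥28 clears that bar, so the firm operates.
With MC = 49 - 24y + 3y^2, P = MC on the upward-sloping part at y* = 7.
TR = 28·7 = 196. TC = 422 + 98 = 520. Profit = 196 − 520 = -¥324.
By producing, the firm covers all variable cost plus ¥98 of fixed cost; shutting down would lose the full ¥422.

Profit = -¥324 at y = 7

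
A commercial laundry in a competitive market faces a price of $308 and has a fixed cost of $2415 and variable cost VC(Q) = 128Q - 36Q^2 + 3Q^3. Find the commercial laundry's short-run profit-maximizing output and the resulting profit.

AVC = 128 - 36Q + 3Q^2; min AVC = $20 at Q = 6. Since P = $308 ≥ min AVC, the firm produces.
MC = 128 - 72Q + 9Q^2. Setting P = MC and taking the root on the rising branch gives Q* = 10.
TR = 308·10 = 3080. TC = 2415 + 680 = 3095. Profit = 3080 − 3095 = -$15.
Shutting down would mean losing the fixed cost of $2415, so operating at a loss of $15 is better by $2400.

Profit = -$15 at Q = 10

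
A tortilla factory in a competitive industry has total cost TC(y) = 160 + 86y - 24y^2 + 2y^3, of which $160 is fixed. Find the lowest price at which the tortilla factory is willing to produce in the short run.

$14 per unit

The shutdown price is the minimum of AVC. VC = 86y - 24y^2 + 2y^3, so AVC = 86 - 24y + 2y^2.
At the minimum of AVC, MC = AVC. MC = 86 - 48y + 6y^2; setting MC = AVC gives 4y^2 - 24y = 0, so y = 6. min AVC = 14.
For P < $14 the firm produces nothing.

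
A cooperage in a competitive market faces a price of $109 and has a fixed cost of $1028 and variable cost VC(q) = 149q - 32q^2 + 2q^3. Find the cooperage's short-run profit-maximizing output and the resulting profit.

Profit = -$228 at q = 10

AVC = 149 - 32q + 2q^2 has its minimum $21 at q = 8; price $109 clears that bar, so the firm operates.
MC = 149 - 64q + 6q^2. Setting P = MC and taking the root on the rising branch gives q* = 10.
TR = 109·10 = 1090. TC = 1028 + 290 = 1318. Profit = 1090 − 1318 = -$228.
By producing, the firm covers all variable cost plus $800 of fixed cost; shutting down would lose the full $1028.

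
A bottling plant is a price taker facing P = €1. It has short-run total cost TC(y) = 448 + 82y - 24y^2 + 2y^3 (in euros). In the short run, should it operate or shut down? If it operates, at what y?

Strip out fixed cost: VC = 82y - 24y^2 + 2y^3. Then AVC = 82 - 24y + 2y^2 and MC = 82 - 48y + 6y^2.
The AVC parabola has its vertex at y = 24/4 = 6, where AVC = 82 - 24·6 + 2·6^2 = €10.
Since P = €1 < min AVC = €10, price fails to cover variable cost at any output.
The firm minimizes its loss by shutting down and losing only its fixed cost of €448.

Shut down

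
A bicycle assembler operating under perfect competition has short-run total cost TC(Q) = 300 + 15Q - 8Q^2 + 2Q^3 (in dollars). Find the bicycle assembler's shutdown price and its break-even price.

Shutdown price = $7; break-even price = $85

AVC = 15 - 8Q + 2Q^2; minimized at Q = 2, giving min AVC = $7. That is the shutdown price.
ATC = 300/Q + 15 - 8Q + 2Q^2. Setting dATC/dQ = −300/Q^2 − 8 + 4Q = 0 gives Q = 5 (since 4·5^3 − 8·5^2 = 300).
min ATC = 300/5 + 15 − 8·5 + 2·5^2 = $85. That is the break-even price.
For $7 ≤ P < $85 the firm produces at a loss; below $7 it shuts down.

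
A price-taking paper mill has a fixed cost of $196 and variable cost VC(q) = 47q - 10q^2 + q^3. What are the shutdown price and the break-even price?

Shutdown price = min AVC. AVC = 47 - 10q + q^2, with vertex at q = 5 and minimum $22.
ATC = 196/q + 47 - 10q + q^2. Setting dATC/dq = −196/q^2 − 10 + 2q = 0 gives q = 7 (since 2·7^3 − 10·7^2 = 196).
min ATC = 196/7 + 47 − 10·7 + 7^2 = $54. That is the break-even price.
Between these two prices the firm operates at a loss; above $54 it earns a profit.

Shutdown price = $22; break-even price = $54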